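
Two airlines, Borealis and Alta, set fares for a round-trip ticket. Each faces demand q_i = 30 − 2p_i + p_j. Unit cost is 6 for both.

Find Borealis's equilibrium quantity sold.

Borealis's profit: π = (p_{Borealis} − 6)(30 − 2p_{Borealis} + p_{Alta}).
∂π/∂p_{Borealis} = 42 − 4p_{Borealis} + p_{Alta} = 0 ⇒ p_{Borealis} = 10.5 + 0.25p_{Alta}.
The game is symmetric, so in equilibrium p_{Alta} = p_{Borealis}: the reaction function gives 0.75p_{Borealis} = 10.5, hence p_{Borealis} = 14.
q_{Borealis} = 30 − 2·14 + 14 = 16.

16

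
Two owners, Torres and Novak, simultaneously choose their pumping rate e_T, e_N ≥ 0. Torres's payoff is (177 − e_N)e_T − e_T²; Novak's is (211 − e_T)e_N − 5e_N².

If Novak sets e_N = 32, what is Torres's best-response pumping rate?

72.5

Expanding Torres's payoff: 177e_T − e_Ne_T − e_T².
∂π/∂e_T = 177 − e_N − 2e_T = 0, so e_T = 88.5 − 0.5e_N.
At e_N = 32: e_T = 88.5 − 0.5·32 = 72.5.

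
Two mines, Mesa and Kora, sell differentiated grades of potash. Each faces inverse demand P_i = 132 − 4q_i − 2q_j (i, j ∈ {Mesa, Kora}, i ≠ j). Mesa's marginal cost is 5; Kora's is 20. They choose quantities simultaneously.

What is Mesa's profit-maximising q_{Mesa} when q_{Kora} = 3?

Mine Mesa's profit: π = q_{Mesa}(132 − 4q_{Mesa} − 2q_{Kora}) − 5q_{Mesa}.
∂π/∂q_{Mesa} = 127 − 8q_{Mesa} − 2q_{Kora} = 0 ⇒ q_{Mesa} = 15.875 − 0.25q_{Kora}.
At q_{Kora} = 3: q_{Mesa} = 15.875 − 0.25·3 = 15.125.

15.125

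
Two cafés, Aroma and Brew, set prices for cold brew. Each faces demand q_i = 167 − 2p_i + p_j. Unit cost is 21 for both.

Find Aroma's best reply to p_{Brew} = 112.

Aroma's profit: π = (p_{Aroma} − 21)(167 − 2p_{Aroma} + p_{Brew}).
∂π/∂p_{Aroma} = 209 − 4p_{Aroma} + p_{Brew} = 0 ⇒ p_{Aroma} = 52.25 + 0.25p_{Brew}.
At p_{Brew} = 112: p_{Aroma} = 52.25 + 0.25·112 = 80.25.

80.25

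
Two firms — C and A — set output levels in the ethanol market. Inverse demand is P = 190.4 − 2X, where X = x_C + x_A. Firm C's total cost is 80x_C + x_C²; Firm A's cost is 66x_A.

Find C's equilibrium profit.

Firm C's profit: π = x_C(190.4 − 2(x_C + x_A)) − 80x_C − x_C².
∂π/∂x_C = 110.4 − 6x_C − 2x_A = 0, so x_C = 18.4 − (1/3)x_A.
For A: ∂π/∂x_A = 124.4 − 4x_A − 2x_C = 0 ⇒ x_A = 31.1 − 0.5x_C.
Plugging x_A into C's best response: x_C = 18.4 − (1/3)(31.1 − 0.5x_C) ⇒ (5/6)x_C = 241/30, so x_C = 9.64.
Then x_A = 31.1 − 0.5·9.64 = 26.28.
Price P = 190.4 − 2·35.92 = 118.56.
C's profit: (118.56 − 80)·9.64 − (9.64)² = 278.7888.

278.7888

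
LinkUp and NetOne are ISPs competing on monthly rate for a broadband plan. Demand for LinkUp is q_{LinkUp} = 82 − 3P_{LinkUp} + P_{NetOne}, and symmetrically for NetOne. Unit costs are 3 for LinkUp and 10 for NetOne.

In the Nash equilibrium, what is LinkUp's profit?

LinkUp's profit: π = (P_{LinkUp} − 3)(82 − 3P_{LinkUp} + P_{NetOne}).
∂π/∂P_{LinkUp} = 91 − 6P_{LinkUp} + P_{NetOne} = 0 ⇒ P_{LinkUp} = 91/6 + (1/6)P_{NetOne}.
Similarly P_{NetOne} = 56/3 + (1/6)P_{LinkUp}.
Plugging P_{NetOne} into LinkUp's best response: P_{LinkUp} = 91/6 + (1/6)(56/3 + (1/6)P_{LinkUp}) ⇒ (35/36)P_{LinkUp} = 329/18, so P_{LinkUp} = 18.8.
Then P_{NetOne} = 56/3 + (1/6)·18.8 = 21.8.
q_{LinkUp} = 82 − 3·18.8 + 21.8 = 47.4.
Profit = (18.8 − 3)·47.4 = 748.92.

748.92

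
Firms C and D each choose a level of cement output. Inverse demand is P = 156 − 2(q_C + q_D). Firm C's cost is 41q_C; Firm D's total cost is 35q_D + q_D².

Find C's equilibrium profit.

Firm C's profit: π = q_C(156 − 2(q_C + q_D)) − 41q_C.
∂π/∂q_C = 115 − 4q_C − 2q_D = 0, so q_C = 28.75 − 0.5q_D.
For D: ∂π/∂q_D = 121 − 6q_D − 2q_C = 0 ⇒ q_D = 121/6 − (1/3)q_C.
Plugging q_D into C's best response: q_C = 28.75 − 0.5(121/6 − (1/3)q_C) ⇒ (5/6)q_C = 56/3, so q_C = 22.4.
Then q_D = 121/6 − (1/3)·22.4 = 12.7.
Price P = 156 − 2·35.1 = 85.8.
C's profit: (85.8 − 41)·22.4 = 1003.52.

1003.52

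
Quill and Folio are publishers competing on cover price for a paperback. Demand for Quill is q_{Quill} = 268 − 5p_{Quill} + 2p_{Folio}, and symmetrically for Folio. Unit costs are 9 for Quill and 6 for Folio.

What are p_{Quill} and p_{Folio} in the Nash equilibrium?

38.8125, 37.5625

Quill's profit: π = (p_{Quill} − 9)(268 − 5p_{Quill} + 2p_{Folio}).
∂π/∂p_{Quill} = 313 − 10p_{Quill} + 2p_{Folio} = 0 ⇒ p_{Quill} = 31.3 + 0.2p_{Folio}.
Similarly p_{Folio} = 29.8 + 0.2p_{Quill}.
Plugging p_{Folio} into Quill's best response: p_{Quill} = 31.3 + 0.2(29.8 + 0.2p_{Quill}) ⇒ 0.96p_{Quill} = 37.26, so p_{Quill} = 38.8125.
Then p_{Folio} = 29.8 + 0.2·38.8125 = 37.5625.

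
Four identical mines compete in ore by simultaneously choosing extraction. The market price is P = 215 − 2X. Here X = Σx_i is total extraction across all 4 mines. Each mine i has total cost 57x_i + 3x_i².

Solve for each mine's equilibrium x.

9.875

A representative mine's profit is π_i = x_i(215 − 2X) − 57x_i − 3x_i², with X = x_i + Σ_{j≠i} x_j.
First-order condition: 158 − 10x_i − 2Σ_{j≠i} x_j = 0.
Imposing symmetry (x_j = x for all j) turns Σ_{j≠i} x_j into 3x, so 158 = 16x and x = 9.875.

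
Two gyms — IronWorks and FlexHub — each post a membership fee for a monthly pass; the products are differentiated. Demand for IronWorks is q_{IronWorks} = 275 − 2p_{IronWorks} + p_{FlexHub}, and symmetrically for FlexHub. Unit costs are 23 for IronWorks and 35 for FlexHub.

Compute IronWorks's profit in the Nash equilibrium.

14654.72

IronWorks's profit: π = (p_{IronWorks} − 23)(275 − 2p_{IronWorks} + p_{FlexHub}).
∂π/∂p_{IronWorks} = 321 − 4p_{IronWorks} + p_{FlexHub} = 0 ⇒ p_{IronWorks} = 80.25 + 0.25p_{FlexHub}.
Similarly p_{FlexHub} = 86.25 + 0.25p_{IronWorks}.
Substituting the second reaction function into the first: p_{IronWorks} = 80.25 + 0.25(86.25 + 0.25p_{IronWorks}), which gives 0.9375p_{IronWorks} = 101.8125 ⇒ p_{IronWorks} = 108.6.
Then p_{FlexHub} = 86.25 + 0.25·108.6 = 113.4.
q_{IronWorks} = 275 − 2·108.6 + 113.4 = 171.2.
Profit = (108.6 − 23)·171.2 = 14654.72.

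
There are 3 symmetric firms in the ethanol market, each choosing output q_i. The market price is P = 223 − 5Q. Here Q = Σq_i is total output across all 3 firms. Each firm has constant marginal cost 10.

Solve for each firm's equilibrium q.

A representative firm's profit is π_i = q_i(223 − 5Q) − 10q_i, with Q = q_i + Σ_{j≠i} q_j.
First-order condition: 213 − 10q_i − 5Σ_{j≠i} q_j = 0.
In a symmetric equilibrium every firm chooses the same q, so Σ_{j≠i} q_j = 2q. The condition becomes 213 − 20q = 0, giving q = 213/20 = 10.65.

10.65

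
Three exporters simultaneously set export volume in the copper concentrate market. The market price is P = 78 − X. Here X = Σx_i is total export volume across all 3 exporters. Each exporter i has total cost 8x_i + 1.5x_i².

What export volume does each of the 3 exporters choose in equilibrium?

A representative exporter's profit is π_i = x_i(78 − X) − 8x_i − 1.5x_i², with X = x_i + Σ_{j≠i} x_j.
First-order condition: 70 − 5x_i − Σ_{j≠i} x_j = 0.
In a symmetric equilibrium every exporter chooses the same x, so Σ_{j≠i} x_j = 2x. The condition becomes 70 − 7x = 0, giving x = 70/7 = 10.

10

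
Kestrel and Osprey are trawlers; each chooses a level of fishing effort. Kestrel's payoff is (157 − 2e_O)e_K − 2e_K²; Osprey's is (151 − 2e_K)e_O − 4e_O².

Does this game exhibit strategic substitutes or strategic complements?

strategic substitutes

Expanding Kestrel's payoff: 157e_K − 2e_Oe_K − 2e_K².
∂π/∂e_K = 157 − 2e_O − 4e_K = 0, so e_K = 39.25 − 0.5e_O.
The best-response slope de_K/de_O = −0.5 < 0: the reaction function is downward-sloping, so the choices are strategic substitutes.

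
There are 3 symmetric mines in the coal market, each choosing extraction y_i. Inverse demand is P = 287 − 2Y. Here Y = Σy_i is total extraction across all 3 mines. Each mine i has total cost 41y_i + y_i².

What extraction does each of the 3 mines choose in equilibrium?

24.6

A representative mine's profit is π_i = y_i(287 − 2Y) − 41y_i − y_i², with Y = y_i + Σ_{j≠i} y_j.
First-order condition: 246 − 6y_i − 2Σ_{j≠i} y_j = 0.
With identical mines, set every y_j = y: then 246 − 6y − 4y = 0, i.e. y = 246/10 = 24.6.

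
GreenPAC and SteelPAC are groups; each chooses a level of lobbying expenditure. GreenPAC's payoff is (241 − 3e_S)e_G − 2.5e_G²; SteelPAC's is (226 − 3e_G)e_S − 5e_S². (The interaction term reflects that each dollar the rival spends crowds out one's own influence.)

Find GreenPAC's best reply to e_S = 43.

Expanding GreenPAC's payoff: 241e_G − 3e_Se_G − 2.5e_G².
∂π/∂e_G = 241 − 3e_S − 5e_G = 0, so e_G = 48.2 − 0.6e_S.
At e_S = 43: e_G = 48.2 − 0.6·43 = 22.4.

22.4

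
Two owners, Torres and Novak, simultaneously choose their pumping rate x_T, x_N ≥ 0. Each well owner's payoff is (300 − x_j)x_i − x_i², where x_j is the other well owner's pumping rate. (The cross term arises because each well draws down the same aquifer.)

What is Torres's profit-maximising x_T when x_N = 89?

105.5

Torres's payoff is (300 − x_N)x_T − x_T².
∂π/∂x_T = 300 − x_N − 2x_T = 0, so x_T = 150 − 0.5x_N.
At x_N = 89: x_T = 150 − 0.5·89 = 105.5.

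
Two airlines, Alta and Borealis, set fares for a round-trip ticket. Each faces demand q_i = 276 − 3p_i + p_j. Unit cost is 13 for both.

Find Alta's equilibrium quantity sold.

Alta's profit: π = (p_{Alta} − 13)(276 − 3p_{Alta} + p_{Borealis}).
∂π/∂p_{Alta} = 315 − 6p_{Alta} + p_{Borealis} = 0 ⇒ p_{Alta} = 52.5 + (1/6)p_{Borealis}.
The game is symmetric, so in equilibrium p_{Borealis} = p_{Alta}: the reaction function gives (5/6)p_{Alta} = 52.5, hence p_{Alta} = 63.
q_{Alta} = 276 − 3·63 + 63 = 150.

150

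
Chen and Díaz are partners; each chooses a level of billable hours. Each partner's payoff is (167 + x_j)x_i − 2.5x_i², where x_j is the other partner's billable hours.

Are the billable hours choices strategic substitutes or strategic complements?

strategic complements

Chen's payoff is (167 + x_D)x_C − 2.5x_C².
∂π/∂x_C = 167 + x_D − 5x_C = 0, so x_C = 33.4 + 0.2x_D.
The best-response slope dx_C/dx_D = 0.2 > 0: the reaction function is upward-sloping, so the choices are strategic complements.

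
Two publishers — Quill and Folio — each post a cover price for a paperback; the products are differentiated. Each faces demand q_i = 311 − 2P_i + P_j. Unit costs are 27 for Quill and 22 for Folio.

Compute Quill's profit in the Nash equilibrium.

17672

Quill's profit: π = (P_{Quill} − 27)(311 − 2P_{Quill} + P_{Folio}).
∂π/∂P_{Quill} = 365 − 4P_{Quill} + P_{Folio} = 0 ⇒ P_{Quill} = 91.25 + 0.25P_{Folio}.
Similarly P_{Folio} = 88.75 + 0.25P_{Quill}.
Substituting the second reaction function into the first: P_{Quill} = 91.25 + 0.25(88.75 + 0.25P_{Quill}), which gives 0.9375P_{Quill} = 113.4375 ⇒ P_{Quill} = 121.
Then P_{Folio} = 88.75 + 0.25·121 = 119.
q_{Quill} = 311 − 2·121 + 119 = 188.
Profit = (121 − 27)·188 = 17672.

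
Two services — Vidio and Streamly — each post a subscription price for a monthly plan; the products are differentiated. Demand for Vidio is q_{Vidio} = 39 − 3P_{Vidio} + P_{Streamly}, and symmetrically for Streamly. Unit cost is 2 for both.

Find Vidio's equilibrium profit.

147

Vidio's profit: π = (P_{Vidio} − 2)(39 − 3P_{Vidio} + P_{Streamly}).
∂π/∂P_{Vidio} = 45 − 6P_{Vidio} + P_{Streamly} = 0 ⇒ P_{Vidio} = 7.5 + (1/6)P_{Streamly}.
The game is symmetric, so in equilibrium P_{Streamly} = P_{Vidio}: the reaction function gives (5/6)P_{Vidio} = 7.5, hence P_{Vidio} = 9.
q_{Vidio} = 39 − 3·9 + 9 = 21.
Profit = (9 − 2)·21 = 147.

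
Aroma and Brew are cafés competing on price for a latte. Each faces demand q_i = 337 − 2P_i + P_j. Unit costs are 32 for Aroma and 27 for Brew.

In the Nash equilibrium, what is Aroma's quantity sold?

Aroma's profit: π = (P_{Aroma} − 32)(337 − 2P_{Aroma} + P_{Brew}).
∂π/∂P_{Aroma} = 401 − 4P_{Aroma} + P_{Brew} = 0 ⇒ P_{Aroma} = 100.25 + 0.25P_{Brew}.
Similarly P_{Brew} = 97.75 + 0.25P_{Aroma}.
Plugging P_{Brew} into Aroma's best response: P_{Aroma} = 100.25 + 0.25(97.75 + 0.25P_{Aroma}) ⇒ 0.9375P_{Aroma} = 124.6875, so P_{Aroma} = 133.
Then P_{Brew} = 97.75 + 0.25·133 = 131.
q_{Aroma} = 337 − 2·133 + 131 = 202.

202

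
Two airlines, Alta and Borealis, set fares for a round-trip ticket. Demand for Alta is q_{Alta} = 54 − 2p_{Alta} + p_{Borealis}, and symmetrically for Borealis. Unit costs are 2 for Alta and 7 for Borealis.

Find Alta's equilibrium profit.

Alta's profit: π = (p_{Alta} − 2)(54 − 2p_{Alta} + p_{Borealis}).
∂π/∂p_{Alta} = 58 − 4p_{Alta} + p_{Borealis} = 0 ⇒ p_{Alta} = 14.5 + 0.25p_{Borealis}.
Similarly p_{Borealis} = 17 + 0.25p_{Alta}.
Solving the two reaction functions simultaneously: (1 − (0.25)(0.25))p_{Alta} = 14.5 + 0.25·17, so 0.9375p_{Alta} = 18.75 and p_{Alta} = 20.
Then p_{Borealis} = 17 + 0.25·20 = 22.
q_{Alta} = 54 − 2·20 + 22 = 36.
Profit = (20 − 2)·36 = 648.

648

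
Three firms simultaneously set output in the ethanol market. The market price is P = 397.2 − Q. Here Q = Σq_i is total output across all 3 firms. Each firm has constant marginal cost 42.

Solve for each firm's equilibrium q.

88.8

A representative firm's profit is π_i = q_i(397.2 − Q) − 42q_i, with Q = q_i + Σ_{j≠i} q_j.
First-order condition: 355.2 − 2q_i − Σ_{j≠i} q_j = 0.
With identical firms, set every q_j = q: then 355.2 − 2q − 2q = 0, i.e. q = 355.2/4 = 88.8.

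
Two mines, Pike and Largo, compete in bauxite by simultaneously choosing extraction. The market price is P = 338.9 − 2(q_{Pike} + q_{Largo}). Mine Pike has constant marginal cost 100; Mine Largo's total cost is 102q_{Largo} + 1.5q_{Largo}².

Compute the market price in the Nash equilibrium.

Mine Pike's profit: π = q_{Pike}(338.9 − 2(q_{Pike} + q_{Largo})) − 100q_{Pike}.
∂π/∂q_{Pike} = 238.9 − 4q_{Pike} − 2q_{Largo} = 0, so q_{Pike} = 59.725 − 0.5q_{Largo}.
For Largo: ∂π/∂q_{Largo} = 236.9 − 7q_{Largo} − 2q_{Pike} = 0 ⇒ q_{Largo} = 2369/70 − (2/7)q_{Pike}.
Solving the two reaction functions simultaneously: (1 − (−0.5)(−2/7))q_{Pike} = 59.725 − 0.5·(2369/70), so (6/7)q_{Pike} = 2397/56 and q_{Pike} = 49.9375.
Then q_{Largo} = 2369/70 − (2/7)·49.9375 = 19.575.
Equilibrium price: P = 338.9 − 2·69.5125 = 199.875.

199.875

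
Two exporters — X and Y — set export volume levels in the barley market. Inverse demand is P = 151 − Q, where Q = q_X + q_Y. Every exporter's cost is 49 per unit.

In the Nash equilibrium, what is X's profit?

1156

Exporter X's profit: π = q_X(151 − (q_X + q_Y)) − 49q_X.
∂π/∂q_X = 102 − 2q_X − q_Y = 0, so q_X = 51 − 0.5q_Y.
By symmetry q_Y = q_X; substituting into the reaction function, 1.5q_X = 51 and q_X = 34.
Price P = 151 − 68 = 83.
X's profit: (83 − 49)·34 = 1156.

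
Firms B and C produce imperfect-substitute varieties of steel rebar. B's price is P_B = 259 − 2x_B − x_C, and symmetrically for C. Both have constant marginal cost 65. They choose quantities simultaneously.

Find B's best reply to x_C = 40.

38.5

Firm B's profit: π = x_B(259 − 2x_B − x_C) − 65x_B.
∂π/∂x_B = 194 − 4x_B − x_C = 0 ⇒ x_B = 48.5 − 0.25x_C.
At x_C = 40: x_B = 48.5 − 0.25·40 = 38.5.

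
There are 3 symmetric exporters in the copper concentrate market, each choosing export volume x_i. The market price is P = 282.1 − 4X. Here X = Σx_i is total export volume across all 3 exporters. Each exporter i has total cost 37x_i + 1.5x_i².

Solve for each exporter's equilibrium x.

12.9

A representative exporter's profit is π_i = x_i(282.1 − 4X) − 37x_i − 1.5x_i², with X = x_i + Σ_{j≠i} x_j.
First-order condition: 245.1 − 11x_i − 4Σ_{j≠i} x_j = 0.
In a symmetric equilibrium every exporter chooses the same x, so Σ_{j≠i} x_j = 2x. The condition becomes 245.1 − 19x = 0, giving x = 245.1/19 = 12.9.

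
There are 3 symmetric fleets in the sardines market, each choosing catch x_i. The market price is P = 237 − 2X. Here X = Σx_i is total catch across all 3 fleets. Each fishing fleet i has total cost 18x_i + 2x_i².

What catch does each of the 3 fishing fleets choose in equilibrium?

18.25

A representative fishing fleet's profit is π_i = x_i(237 − 2X) − 18x_i − 2x_i², with X = x_i + Σ_{j≠i} x_j.
First-order condition: 219 − 8x_i − 2Σ_{j≠i} x_j = 0.
Imposing symmetry (x_j = x for all j) turns Σ_{j≠i} x_j into 2x, so 219 = 12x and x = 18.25.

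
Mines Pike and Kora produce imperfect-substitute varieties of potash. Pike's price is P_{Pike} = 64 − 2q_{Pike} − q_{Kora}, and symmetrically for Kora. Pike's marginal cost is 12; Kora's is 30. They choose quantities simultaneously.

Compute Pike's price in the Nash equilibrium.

Mine Pike's profit: π = q_{Pike}(64 − 2q_{Pike} − q_{Kora}) − 12q_{Pike}.
∂π/∂q_{Pike} = 52 − 4q_{Pike} − q_{Kora} = 0 ⇒ q_{Pike} = 13 − 0.25q_{Kora}.
Similarly q_{Kora} = 8.5 − 0.25q_{Pike}.
Plugging q_{Kora} into Pike's best response: q_{Pike} = 13 − 0.25(8.5 − 0.25q_{Pike}) ⇒ 0.9375q_{Pike} = 10.875, so q_{Pike} = 11.6.
Then q_{Kora} = 8.5 − 0.25·11.6 = 5.6.
P_{Pike} = 64 − 2·11.6 − 5.6 = 35.2.

35.2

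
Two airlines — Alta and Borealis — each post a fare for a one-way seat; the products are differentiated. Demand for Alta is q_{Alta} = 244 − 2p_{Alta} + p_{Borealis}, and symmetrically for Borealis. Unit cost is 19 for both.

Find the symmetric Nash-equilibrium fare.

Alta's profit: π = (p_{Alta} − 19)(244 − 2p_{Alta} + p_{Borealis}).
∂π/∂p_{Alta} = 282 − 4p_{Alta} + p_{Borealis} = 0 ⇒ p_{Alta} = 70.5 + 0.25p_{Borealis}.
By symmetry p_{Borealis} = p_{Alta}; substituting into the reaction function, 0.75p_{Alta} = 70.5 and p_{Alta} = 94.

94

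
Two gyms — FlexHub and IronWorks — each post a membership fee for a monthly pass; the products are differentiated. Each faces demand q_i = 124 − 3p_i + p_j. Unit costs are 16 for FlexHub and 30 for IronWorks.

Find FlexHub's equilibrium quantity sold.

FlexHub's profit: π = (p_{FlexHub} − 16)(124 − 3p_{FlexHub} + p_{IronWorks}).
∂π/∂p_{FlexHub} = 172 − 6p_{FlexHub} + p_{IronWorks} = 0 ⇒ p_{FlexHub} = 86/3 + (1/6)p_{IronWorks}.
Similarly p_{IronWorks} = 107/3 + (1/6)p_{FlexHub}.
Plugging p_{IronWorks} into FlexHub's best response: p_{FlexHub} = 86/3 + (1/6)(107/3 + (1/6)p_{FlexHub}) ⇒ (35/36)p_{FlexHub} = 623/18, so p_{FlexHub} = 35.6.
Then p_{IronWorks} = 107/3 + (1/6)·35.6 = 41.6.
q_{FlexHub} = 124 − 3·35.6 + 41.6 = 58.8.

58.8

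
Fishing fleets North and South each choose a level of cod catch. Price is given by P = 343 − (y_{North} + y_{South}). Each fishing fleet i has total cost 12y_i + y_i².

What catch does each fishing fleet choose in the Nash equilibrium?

66.2

Fishing fleet North's profit: π = y_{North}(343 − (y_{North} + y_{South})) − 12y_{North} − y_{North}².
∂π/∂y_{North} = 331 − 4y_{North} − y_{South} = 0, so y_{North} = 82.75 − 0.25y_{South}.
By symmetry y_{South} = y_{North}; substituting into the reaction function, 1.25y_{North} = 82.75 and y_{North} = 66.2.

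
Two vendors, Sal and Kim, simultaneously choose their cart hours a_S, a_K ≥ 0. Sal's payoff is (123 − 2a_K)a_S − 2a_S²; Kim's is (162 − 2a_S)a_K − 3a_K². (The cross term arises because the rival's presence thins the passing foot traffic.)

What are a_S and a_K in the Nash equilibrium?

Expanding Sal's payoff: 123a_S − 2a_Ka_S − 2a_S².
∂π/∂a_S = 123 − 2a_K − 4a_S = 0, so a_S = 30.75 − 0.5a_K.
Likewise for Kim: a_K = 27 − (1/3)a_S.
Substituting the second reaction function into the first: a_S = 30.75 − 0.5(27 − (1/3)a_S), which gives (5/6)a_S = 17.25 ⇒ a_S = 20.7.
Then a_K = 27 − (1/3)·20.7 = 20.1.

20.7, 20.1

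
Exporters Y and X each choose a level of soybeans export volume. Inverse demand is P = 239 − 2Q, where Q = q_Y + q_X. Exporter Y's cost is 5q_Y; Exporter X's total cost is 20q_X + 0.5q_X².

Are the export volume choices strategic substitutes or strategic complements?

strategic substitutes

Exporter Y's profit: π = q_Y(239 − 2(q_Y + q_X)) − 5q_Y.
∂π/∂q_Y = 234 − 4q_Y − 2q_X = 0, so q_Y = 58.5 − 0.5q_X.
The best-response slope dq_Y/dq_X = −0.5 < 0: the reaction function is downward-sloping, so the choices are strategic substitutes.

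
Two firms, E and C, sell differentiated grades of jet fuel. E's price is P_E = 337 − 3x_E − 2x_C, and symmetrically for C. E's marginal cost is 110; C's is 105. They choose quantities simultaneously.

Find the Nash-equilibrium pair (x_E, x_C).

28.0625, 29.3125

Firm E's profit: π = x_E(337 − 3x_E − 2x_C) − 110x_E.
∂π/∂x_E = 227 − 6x_E − 2x_C = 0 ⇒ x_E = 227/6 − (1/3)x_C.
Similarly x_C = 116/3 − (1/3)x_E.
Substituting the second reaction function into the first: x_E = 227/6 − (1/3)(116/3 − (1/3)x_E), which gives (8/9)x_E = 449/18 ⇒ x_E = 28.0625.
Then x_C = 116/3 − (1/3)·28.0625 = 29.3125.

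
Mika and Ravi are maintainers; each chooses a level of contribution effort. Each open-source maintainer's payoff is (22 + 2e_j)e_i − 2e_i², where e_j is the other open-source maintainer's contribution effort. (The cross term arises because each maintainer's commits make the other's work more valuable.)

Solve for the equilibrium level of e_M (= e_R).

11

Mika's payoff is (22 + 2e_R)e_M − 2e_M².
∂π/∂e_M = 22 + 2e_R − 4e_M = 0, so e_M = 5.5 + 0.5e_R.
Setting e_M = e_R in the reaction function: e_M = 5.5 + 0.5e_M, so e_M = 5.5 / 0.5 = 11.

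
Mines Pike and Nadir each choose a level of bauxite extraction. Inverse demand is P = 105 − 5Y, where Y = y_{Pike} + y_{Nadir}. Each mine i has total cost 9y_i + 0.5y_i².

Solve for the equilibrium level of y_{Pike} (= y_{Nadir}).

6

Mine Pike's profit: π = y_{Pike}(105 − 5(y_{Pike} + y_{Nadir})) − 9y_{Pike} − 0.5y_{Pike}².
∂π/∂y_{Pike} = 96 − 11y_{Pike} − 5y_{Nadir} = 0, so y_{Pike} = 96/11 − (5/11)y_{Nadir}.
By symmetry y_{Nadir} = y_{Pike}; substituting into the reaction function, (16/11)y_{Pike} = 96/11 and y_{Pike} = 6.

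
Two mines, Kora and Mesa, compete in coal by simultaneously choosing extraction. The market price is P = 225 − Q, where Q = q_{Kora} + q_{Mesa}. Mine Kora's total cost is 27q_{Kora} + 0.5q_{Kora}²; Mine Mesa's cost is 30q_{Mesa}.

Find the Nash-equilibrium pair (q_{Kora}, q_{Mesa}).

40.2, 77.4

Mine Kora's profit: π = q_{Kora}(225 − (q_{Kora} + q_{Mesa})) − 27q_{Kora} − 0.5q_{Kora}².
∂π/∂q_{Kora} = 198 − 3q_{Kora} − q_{Mesa} = 0, so q_{Kora} = 66 − (1/3)q_{Mesa}.
For Mesa: ∂π/∂q_{Mesa} = 195 − 2q_{Mesa} − q_{Kora} = 0 ⇒ q_{Mesa} = 97.5 − 0.5q_{Kora}.
Plugging q_{Mesa} into Kora's best response: q_{Kora} = 66 − (1/3)(97.5 − 0.5q_{Kora}) ⇒ (5/6)q_{Kora} = 33.5, so q_{Kora} = 40.2.
Then q_{Mesa} = 97.5 − 0.5·40.2 = 77.4.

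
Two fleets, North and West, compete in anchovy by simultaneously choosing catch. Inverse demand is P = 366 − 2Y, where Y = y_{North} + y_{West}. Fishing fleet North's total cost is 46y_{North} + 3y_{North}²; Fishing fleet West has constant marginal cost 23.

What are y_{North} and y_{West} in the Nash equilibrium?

Fishing fleet North's profit: π = y_{North}(366 − 2(y_{North} + y_{West})) − 46y_{North} − 3y_{North}².
∂π/∂y_{North} = 320 − 10y_{North} − 2y_{West} = 0, so y_{North} = 32 − 0.2y_{West}.
For West: ∂π/∂y_{West} = 343 − 4y_{West} − 2y_{North} = 0 ⇒ y_{West} = 85.75 − 0.5y_{North}.
Substituting the second reaction function into the first: y_{North} = 32 − 0.2(85.75 − 0.5y_{North}), which gives 0.9y_{North} = 14.85 ⇒ y_{North} = 16.5.
Then y_{West} = 85.75 − 0.5·16.5 = 77.5.

16.5, 77.5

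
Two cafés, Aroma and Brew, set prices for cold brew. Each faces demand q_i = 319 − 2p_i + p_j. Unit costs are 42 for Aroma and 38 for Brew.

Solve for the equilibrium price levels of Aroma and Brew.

Aroma's profit: π = (p_{Aroma} − 42)(319 − 2p_{Aroma} + p_{Brew}).
∂π/∂p_{Aroma} = 403 − 4p_{Aroma} + p_{Brew} = 0 ⇒ p_{Aroma} = 100.75 + 0.25p_{Brew}.
Similarly p_{Brew} = 98.75 + 0.25p_{Aroma}.
Solving the two reaction functions simultaneously: (1 − (0.25)(0.25))p_{Aroma} = 100.75 + 0.25·98.75, so 0.9375p_{Aroma} = 125.4375 and p_{Aroma} = 133.8.
Then p_{Brew} = 98.75 + 0.25·133.8 = 132.2.

133.8, 132.2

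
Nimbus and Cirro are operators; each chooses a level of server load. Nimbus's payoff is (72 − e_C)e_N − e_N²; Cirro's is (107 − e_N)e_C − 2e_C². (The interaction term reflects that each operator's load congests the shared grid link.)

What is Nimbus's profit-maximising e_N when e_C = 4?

34

Expanding Nimbus's payoff: 72e_N − e_Ce_N − e_N².
∂π/∂e_N = 72 − e_C − 2e_N = 0, so e_N = 36 − 0.5e_C.
At e_C = 4: e_N = 36 − 0.5·4 = 34.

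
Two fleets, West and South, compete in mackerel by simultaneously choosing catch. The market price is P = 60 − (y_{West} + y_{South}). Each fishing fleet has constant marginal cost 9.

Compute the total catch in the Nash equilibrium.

34

Fishing fleet West's profit: π = y_{West}(60 − (y_{West} + y_{South})) − 9y_{West}.
∂π/∂y_{West} = 51 − 2y_{West} − y_{South} = 0, so y_{West} = 25.5 − 0.5y_{South}.
Setting y_{West} = y_{South} in the reaction function: y_{West} = 25.5 − 0.5y_{West}, so y_{West} = 25.5 / 1.5 = 17.
Total catch: 17 + 17 = 34.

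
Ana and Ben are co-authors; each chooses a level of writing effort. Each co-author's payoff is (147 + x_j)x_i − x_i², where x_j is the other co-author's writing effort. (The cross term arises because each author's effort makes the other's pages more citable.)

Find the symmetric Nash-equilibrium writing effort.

Ana's payoff is (147 + x_B)x_A − x_A².
∂π/∂x_A = 147 + x_B − 2x_A = 0, so x_A = 73.5 + 0.5x_B.
Setting x_A = x_B in the reaction function: x_A = 73.5 + 0.5x_A, so x_A = 73.5 / 0.5 = 147.

147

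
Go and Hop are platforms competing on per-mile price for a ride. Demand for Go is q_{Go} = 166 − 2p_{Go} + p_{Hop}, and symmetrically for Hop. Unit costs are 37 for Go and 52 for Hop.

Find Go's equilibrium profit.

4050

Go's profit: π = (p_{Go} − 37)(166 − 2p_{Go} + p_{Hop}).
∂π/∂p_{Go} = 240 − 4p_{Go} + p_{Hop} = 0 ⇒ p_{Go} = 60 + 0.25p_{Hop}.
Similarly p_{Hop} = 67.5 + 0.25p_{Go}.
Solving the two reaction functions simultaneously: (1 − (0.25)(0.25))p_{Go} = 60 + 0.25·67.5, so 0.9375p_{Go} = 76.875 and p_{Go} = 82.
Then p_{Hop} = 67.5 + 0.25·82 = 88.
q_{Go} = 166 − 2·82 + 88 = 90.
Profit = (82 − 37)·90 = 4050.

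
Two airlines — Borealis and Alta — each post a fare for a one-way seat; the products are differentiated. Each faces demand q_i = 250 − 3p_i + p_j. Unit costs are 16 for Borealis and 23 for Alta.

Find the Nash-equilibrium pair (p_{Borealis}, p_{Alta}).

Borealis's profit: π = (p_{Borealis} − 16)(250 − 3p_{Borealis} + p_{Alta}).
∂π/∂p_{Borealis} = 298 − 6p_{Borealis} + p_{Alta} = 0 ⇒ p_{Borealis} = 149/3 + (1/6)p_{Alta}.
Similarly p_{Alta} = 319/6 + (1/6)p_{Borealis}.
Solving the two reaction functions simultaneously: (1 − (1/6)(1/6))p_{Borealis} = 149/3 + (1/6)·(319/6), so (35/36)p_{Borealis} = 2107/36 and p_{Borealis} = 60.2.
Then p_{Alta} = 319/6 + (1/6)·60.2 = 63.2.

60.2, 63.2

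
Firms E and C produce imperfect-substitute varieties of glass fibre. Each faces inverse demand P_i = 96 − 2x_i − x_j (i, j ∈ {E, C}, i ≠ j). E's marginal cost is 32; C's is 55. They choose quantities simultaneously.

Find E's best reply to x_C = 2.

Firm E's profit: π = x_E(96 − 2x_E − x_C) − 32x_E.
∂π/∂x_E = 64 − 4x_E − x_C = 0 ⇒ x_E = 16 − 0.25x_C.
At x_C = 2: x_E = 16 − 0.25·2 = 15.5.

15.5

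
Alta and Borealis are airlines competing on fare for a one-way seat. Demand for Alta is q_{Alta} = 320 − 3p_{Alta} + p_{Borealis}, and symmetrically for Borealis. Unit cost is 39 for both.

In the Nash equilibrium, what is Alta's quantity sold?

Alta's profit: π = (p_{Alta} − 39)(320 − 3p_{Alta} + p_{Borealis}).
∂π/∂p_{Alta} = 437 − 6p_{Alta} + p_{Borealis} = 0 ⇒ p_{Alta} = 437/6 + (1/6)p_{Borealis}.
The game is symmetric, so in equilibrium p_{Borealis} = p_{Alta}: the reaction function gives (5/6)p_{Alta} = 437/6, hence p_{Alta} = 87.4.
q_{Alta} = 320 − 3·87.4 + 87.4 = 145.2.

145.2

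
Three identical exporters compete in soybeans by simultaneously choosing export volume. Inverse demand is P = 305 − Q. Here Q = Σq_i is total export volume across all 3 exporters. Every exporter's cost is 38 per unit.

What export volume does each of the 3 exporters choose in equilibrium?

A representative exporter's profit is π_i = q_i(305 − Q) − 38q_i, with Q = q_i + Σ_{j≠i} q_j.
First-order condition: 267 − 2q_i − Σ_{j≠i} q_j = 0.
In a symmetric equilibrium every exporter chooses the same q, so Σ_{j≠i} q_j = 2q. The condition becomes 267 − 4q = 0, giving q = 267/4 = 66.75.

66.75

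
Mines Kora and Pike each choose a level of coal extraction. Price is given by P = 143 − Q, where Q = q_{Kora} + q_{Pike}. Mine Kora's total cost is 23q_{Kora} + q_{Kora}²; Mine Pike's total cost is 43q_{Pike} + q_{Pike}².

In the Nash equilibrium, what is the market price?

Mine Kora's profit: π = q_{Kora}(143 − (q_{Kora} + q_{Pike})) − 23q_{Kora} − q_{Kora}².
∂π/∂q_{Kora} = 120 − 4q_{Kora} − q_{Pike} = 0, so q_{Kora} = 30 − 0.25q_{Pike}.
By the same steps for Pike: q_{Pike} = 25 − 0.25q_{Kora}.
Solving the two reaction functions simultaneously: (1 − (−0.25)(−0.25))q_{Kora} = 30 − 0.25·25, so 0.9375q_{Kora} = 23.75 and q_{Kora} = 76/3.
Then q_{Pike} = 25 − 0.25·(76/3) = 56/3.
Equilibrium price: P = 143 − 44 = 99.

99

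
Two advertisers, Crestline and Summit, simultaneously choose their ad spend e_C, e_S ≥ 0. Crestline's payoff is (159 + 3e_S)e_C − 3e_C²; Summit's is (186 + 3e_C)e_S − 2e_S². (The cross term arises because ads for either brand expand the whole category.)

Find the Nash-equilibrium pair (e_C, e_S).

79.6, 106.2

Expanding Crestline's payoff: 159e_C + 3e_Se_C − 3e_C².
∂π/∂e_C = 159 + 3e_S − 6e_C = 0, so e_C = 26.5 + 0.5e_S.
Likewise for Summit: e_S = 46.5 + 0.75e_C.
Solving the two reaction functions simultaneously: (1 − (0.5)(0.75))e_C = 26.5 + 0.5·46.5, so 0.625e_C = 49.75 and e_C = 79.6.
Then e_S = 46.5 + 0.75·79.6 = 106.2.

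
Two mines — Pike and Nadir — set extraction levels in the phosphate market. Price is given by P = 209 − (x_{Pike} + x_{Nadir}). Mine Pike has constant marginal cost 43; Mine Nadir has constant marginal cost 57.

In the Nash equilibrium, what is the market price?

103

Mine Pike's profit: π = x_{Pike}(209 − (x_{Pike} + x_{Nadir})) − 43x_{Pike}.
∂π/∂x_{Pike} = 166 − 2x_{Pike} − x_{Nadir} = 0, so x_{Pike} = 83 − 0.5x_{Nadir}.
By the same steps for Nadir: x_{Nadir} = 76 − 0.5x_{Pike}.
Substituting the second reaction function into the first: x_{Pike} = 83 − 0.5(76 − 0.5x_{Pike}), which gives 0.75x_{Pike} = 45 ⇒ x_{Pike} = 60.
Then x_{Nadir} = 76 − 0.5·60 = 46.
Equilibrium price: P = 209 − 106 = 103.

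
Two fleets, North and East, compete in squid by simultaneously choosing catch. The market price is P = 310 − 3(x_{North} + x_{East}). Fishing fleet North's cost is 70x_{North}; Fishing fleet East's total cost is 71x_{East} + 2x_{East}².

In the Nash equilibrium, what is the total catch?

47

Fishing fleet North's profit: π = x_{North}(310 − 3(x_{North} + x_{East})) − 70x_{North}.
∂π/∂x_{North} = 240 − 6x_{North} − 3x_{East} = 0, so x_{North} = 40 − 0.5x_{East}.
For East: ∂π/∂x_{East} = 239 − 10x_{East} − 3x_{North} = 0 ⇒ x_{East} = 23.9 − 0.3x_{North}.
Plugging x_{East} into North's best response: x_{North} = 40 − 0.5(23.9 − 0.3x_{North}) ⇒ 0.85x_{North} = 28.05, so x_{North} = 33.
Then x_{East} = 23.9 − 0.3·33 = 14.
Total catch: 33 + 14 = 47.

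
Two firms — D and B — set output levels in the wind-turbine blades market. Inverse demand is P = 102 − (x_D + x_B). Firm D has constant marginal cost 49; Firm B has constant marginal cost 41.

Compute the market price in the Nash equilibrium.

Firm D's profit: π = x_D(102 − (x_D + x_B)) − 49x_D.
∂π/∂x_D = 53 − 2x_D − x_B = 0, so x_D = 26.5 − 0.5x_B.
By the same steps for B: x_B = 30.5 − 0.5x_D.
Solving the two reaction functions simultaneously: (1 − (−0.5)(−0.5))x_D = 26.5 − 0.5·30.5, so 0.75x_D = 11.25 and x_D = 15.
Then x_B = 30.5 − 0.5·15 = 23.
Equilibrium price: P = 102 − 38 = 64.

64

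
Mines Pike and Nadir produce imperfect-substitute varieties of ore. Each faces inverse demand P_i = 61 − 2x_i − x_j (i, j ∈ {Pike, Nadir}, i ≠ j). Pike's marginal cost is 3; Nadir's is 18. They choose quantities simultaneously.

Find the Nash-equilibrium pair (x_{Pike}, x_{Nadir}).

12.6, 7.6

Mine Pike's profit: π = x_{Pike}(61 − 2x_{Pike} − x_{Nadir}) − 3x_{Pike}.
∂π/∂x_{Pike} = 58 − 4x_{Pike} − x_{Nadir} = 0 ⇒ x_{Pike} = 14.5 − 0.25x_{Nadir}.
Similarly x_{Nadir} = 10.75 − 0.25x_{Pike}.
Substituting the second reaction function into the first: x_{Pike} = 14.5 − 0.25(10.75 − 0.25x_{Pike}), which gives 0.9375x_{Pike} = 11.8125 ⇒ x_{Pike} = 12.6.
Then x_{Nadir} = 10.75 − 0.25·12.6 = 7.6.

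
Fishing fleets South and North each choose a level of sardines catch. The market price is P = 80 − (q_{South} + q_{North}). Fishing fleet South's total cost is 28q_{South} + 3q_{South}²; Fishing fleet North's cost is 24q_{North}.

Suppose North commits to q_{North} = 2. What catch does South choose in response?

Fishing fleet South's profit: π = q_{South}(80 − (q_{South} + q_{North})) − 28q_{South} − 3q_{South}².
∂π/∂q_{South} = 52 − 8q_{South} − q_{North} = 0, so q_{South} = 6.5 − 0.125q_{North}.
At q_{North} = 2: q_{South} = 6.5 − 0.125·2 = 6.25.

6.25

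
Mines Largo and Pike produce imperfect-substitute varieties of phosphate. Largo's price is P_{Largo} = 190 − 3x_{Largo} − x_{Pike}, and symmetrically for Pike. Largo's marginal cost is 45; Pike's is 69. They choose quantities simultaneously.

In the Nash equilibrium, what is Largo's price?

Mine Largo's profit: π = x_{Largo}(190 − 3x_{Largo} − x_{Pike}) − 45x_{Largo}.
∂π/∂x_{Largo} = 145 − 6x_{Largo} − x_{Pike} = 0 ⇒ x_{Largo} = 145/6 − (1/6)x_{Pike}.
Similarly x_{Pike} = 121/6 − (1/6)x_{Largo}.
Solving the two reaction functions simultaneously: (1 − (−1/6)(−1/6))x_{Largo} = 145/6 − (1/6)·(121/6), so (35/36)x_{Largo} = 749/36 and x_{Largo} = 21.4.
Then x_{Pike} = 121/6 − (1/6)·21.4 = 16.6.
P_{Largo} = 190 − 3·21.4 − 16.6 = 109.2.

109.2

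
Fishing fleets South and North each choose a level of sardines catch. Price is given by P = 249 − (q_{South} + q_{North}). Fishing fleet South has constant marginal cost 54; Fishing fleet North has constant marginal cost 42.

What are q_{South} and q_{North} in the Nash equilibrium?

61, 73

Fishing fleet South's profit: π = q_{South}(249 − (q_{South} + q_{North})) − 54q_{South}.
∂π/∂q_{South} = 195 − 2q_{South} − q_{North} = 0, so q_{South} = 97.5 − 0.5q_{North}.
By the same steps for North: q_{North} = 103.5 − 0.5q_{South}.
Solving the two reaction functions simultaneously: (1 − (−0.5)(−0.5))q_{South} = 97.5 − 0.5·103.5, so 0.75q_{South} = 45.75 and q_{South} = 61.
Then q_{North} = 103.5 − 0.5·61 = 73.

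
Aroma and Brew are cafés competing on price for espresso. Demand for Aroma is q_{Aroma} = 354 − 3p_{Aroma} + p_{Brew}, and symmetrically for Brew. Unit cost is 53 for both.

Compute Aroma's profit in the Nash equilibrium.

7380.48

Aroma's profit: π = (p_{Aroma} − 53)(354 − 3p_{Aroma} + p_{Brew}).
∂π/∂p_{Aroma} = 513 − 6p_{Aroma} + p_{Brew} = 0 ⇒ p_{Aroma} = 85.5 + (1/6)p_{Brew}.
By symmetry p_{Brew} = p_{Aroma}; substituting into the reaction function, (5/6)p_{Aroma} = 85.5 and p_{Aroma} = 102.6.
q_{Aroma} = 354 − 3·102.6 + 102.6 = 148.8.
Profit = (102.6 − 53)·148.8 = 7380.48.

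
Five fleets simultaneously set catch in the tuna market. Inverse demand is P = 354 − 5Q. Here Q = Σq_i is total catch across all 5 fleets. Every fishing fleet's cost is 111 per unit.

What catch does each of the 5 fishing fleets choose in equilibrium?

A representative fishing fleet's profit is π_i = q_i(354 − 5Q) − 111q_i, with Q = q_i + Σ_{j≠i} q_j.
First-order condition: 243 − 10q_i − 5Σ_{j≠i} q_j = 0.
With identical fishing fleets, set every q_j = q: then 243 − 10q − 20q = 0, i.e. q = 243/30 = 8.1.

8.1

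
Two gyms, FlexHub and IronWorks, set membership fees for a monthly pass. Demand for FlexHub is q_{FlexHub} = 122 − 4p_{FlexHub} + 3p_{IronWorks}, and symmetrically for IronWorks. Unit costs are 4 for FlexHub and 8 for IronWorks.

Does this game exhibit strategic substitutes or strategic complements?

FlexHub's profit: π = (p_{FlexHub} − 4)(122 − 4p_{FlexHub} + 3p_{IronWorks}).
∂π/∂p_{FlexHub} = 138 − 8p_{FlexHub} + 3p_{IronWorks} = 0 ⇒ p_{FlexHub} = 17.25 + 0.375p_{IronWorks}.
The best-response slope dp_{FlexHub}/dp_{IronWorks} = 0.375 > 0: the reaction function is upward-sloping, so the choices are strategic complements.

strategic complements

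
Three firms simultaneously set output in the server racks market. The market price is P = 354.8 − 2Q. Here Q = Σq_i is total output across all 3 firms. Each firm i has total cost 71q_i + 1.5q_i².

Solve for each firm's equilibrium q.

25.8

A representative firm's profit is π_i = q_i(354.8 − 2Q) − 71q_i − 1.5q_i², with Q = q_i + Σ_{j≠i} q_j.
First-order condition: 283.8 − 7q_i − 2Σ_{j≠i} q_j = 0.
In a symmetric equilibrium every firm chooses the same q, so Σ_{j≠i} q_j = 2q. The condition becomes 283.8 − 11q = 0, giving q = 283.8/11 = 25.8.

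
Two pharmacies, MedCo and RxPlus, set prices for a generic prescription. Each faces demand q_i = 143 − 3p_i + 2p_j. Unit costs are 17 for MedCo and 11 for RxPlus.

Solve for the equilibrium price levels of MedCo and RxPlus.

47.375, 45.125

MedCo's profit: π = (p_{MedCo} − 17)(143 − 3p_{MedCo} + 2p_{RxPlus}).
∂π/∂p_{MedCo} = 194 − 6p_{MedCo} + 2p_{RxPlus} = 0 ⇒ p_{MedCo} = 97/3 + (1/3)p_{RxPlus}.
Similarly p_{RxPlus} = 88/3 + (1/3)p_{MedCo}.
Plugging p_{RxPlus} into MedCo's best response: p_{MedCo} = 97/3 + (1/3)(88/3 + (1/3)p_{MedCo}) ⇒ (8/9)p_{MedCo} = 379/9, so p_{MedCo} = 47.375.
Then p_{RxPlus} = 88/3 + (1/3)·47.375 = 45.125.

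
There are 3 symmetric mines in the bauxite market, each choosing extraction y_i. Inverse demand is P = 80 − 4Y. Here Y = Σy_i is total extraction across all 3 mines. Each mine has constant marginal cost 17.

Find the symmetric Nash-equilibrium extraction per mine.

3.9375

A representative mine's profit is π_i = y_i(80 − 4Y) − 17y_i, with Y = y_i + Σ_{j≠i} y_j.
First-order condition: 63 − 8y_i − 4Σ_{j≠i} y_j = 0.
In a symmetric equilibrium every mine chooses the same y, so Σ_{j≠i} y_j = 2y. The condition becomes 63 − 16y = 0, giving y = 63/16 = 3.9375.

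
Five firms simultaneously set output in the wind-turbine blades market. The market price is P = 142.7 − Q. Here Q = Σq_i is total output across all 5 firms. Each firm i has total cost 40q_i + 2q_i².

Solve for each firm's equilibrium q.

10.27

A representative firm's profit is π_i = q_i(142.7 − Q) − 40q_i − 2q_i², with Q = q_i + Σ_{j≠i} q_j.
First-order condition: 102.7 − 6q_i − Σ_{j≠i} q_j = 0.
Imposing symmetry (q_j = q for all j) turns Σ_{j≠i} q_j into 4q, so 102.7 = 10q and q = 10.27.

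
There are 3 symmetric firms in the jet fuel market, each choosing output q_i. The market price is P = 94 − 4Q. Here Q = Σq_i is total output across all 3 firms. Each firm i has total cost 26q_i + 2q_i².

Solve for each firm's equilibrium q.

3.4

A representative firm's profit is π_i = q_i(94 − 4Q) − 26q_i − 2q_i², with Q = q_i + Σ_{j≠i} q_j.
First-order condition: 68 − 12q_i − 4Σ_{j≠i} q_j = 0.
In a symmetric equilibrium every firm chooses the same q, so Σ_{j≠i} q_j = 2q. The condition becomes 68 − 20q = 0, giving q = 68/20 = 3.4.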